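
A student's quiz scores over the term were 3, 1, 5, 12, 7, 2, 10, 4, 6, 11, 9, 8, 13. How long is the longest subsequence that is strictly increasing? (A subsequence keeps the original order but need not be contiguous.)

6

Track the smallest tail for each achievable length (strict):
3 → extends → [3]
1 → replaces 3 → [1]
5 → extends → [1, 5]
12 → extends → [1, 5, 12]
7 → replaces 12 → [1, 5, 7]
2 → replaces 5 → [1, 2, 7]
10 → extends → [1, 2, 7, 10]
4 → replaces 7 → [1, 2, 4, 10]
6 → replaces 10 → [1, 2, 4, 6]
11 → extends → [1, 2, 4, 6, 11]
9 → replaces 11 → [1, 2, 4, 6, 9]
8 → replaces 9 → [1, 2, 4, 6, 8]
13 → extends → [1, 2, 4, 6, 8, 13]
Six tails, so the longest strictly increasing subsequence has length 6 (e.g. 3, 5, 7, 10, 11, 13).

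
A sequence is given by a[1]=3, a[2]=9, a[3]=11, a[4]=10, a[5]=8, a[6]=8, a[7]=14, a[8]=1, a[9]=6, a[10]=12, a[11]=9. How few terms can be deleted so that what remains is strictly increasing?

7

Fewest deletions = n − (longest strictly increasing subsequence).
Patience tails:
3 → extends → [3]
9 → extends → [3, 9]
11 → extends → [3, 9, 11]
10 → replaces 11 → [3, 9, 10]
8 → replaces 9 → [3, 8, 10]
8 → already a tail → [3, 8, 10]
14 → extends → [3, 8, 10, 14]
1 → replaces 3 → [1, 8, 10, 14]
6 → replaces 8 → [1, 6, 10, 14]
12 → replaces 14 → [1, 6, 10, 12]
9 → replaces 10 → [1, 6, 9, 12]
Longest strictly increasing subsequence has length 4, so deletions = 11 − 4 = 7.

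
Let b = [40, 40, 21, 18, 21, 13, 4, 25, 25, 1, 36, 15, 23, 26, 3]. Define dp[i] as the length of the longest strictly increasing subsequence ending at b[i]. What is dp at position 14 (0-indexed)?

2

dp[i] = 1 + max{dp[j] : j<i, b[j]<b[i]} (or 1 if no such j):
i:      0  1  2  3  4  5  6  7  8  9 10 11 12 13 14
b[i]:  40 40 21 18 21 13  4 25 25  1 36 15 23 26  3
dp:     1  1  1  1  2  1  1  3  3  1  4  2  3  4  2
At index 14 the value is 2.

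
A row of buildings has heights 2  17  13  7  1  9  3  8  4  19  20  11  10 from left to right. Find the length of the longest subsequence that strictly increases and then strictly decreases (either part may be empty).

inc[i] = longest strictly increasing subsequence ending at i; dec[i] = longest strictly decreasing subsequence starting at i:
i:      1  2  3  4  5  6  7  8  9 10 11 12 13
a[i]:   2 17 13  7  1  9  3  8  4 19 20 11 10
inc:    1  2  2  2  1  3  2  3  3  4  5  4  4
dec:    2  5  4  2  1  3  1  2  1  3  3  2  1
Best peak at i=11 (value 20): inc=5, dec=3, length 5+3−1 = 7.

7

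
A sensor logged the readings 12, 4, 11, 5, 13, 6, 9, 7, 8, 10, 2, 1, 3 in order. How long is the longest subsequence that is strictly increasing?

6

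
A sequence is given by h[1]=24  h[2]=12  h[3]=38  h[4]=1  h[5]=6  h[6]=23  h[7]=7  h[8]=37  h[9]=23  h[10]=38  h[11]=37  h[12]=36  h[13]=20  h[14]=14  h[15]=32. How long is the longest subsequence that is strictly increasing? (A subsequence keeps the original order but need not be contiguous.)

Track the smallest tail for each achievable length (strict):
24 → extends → [24]
12 → replaces 24 → [12]
38 → extends → [12, 38]
1 → replaces 12 → [1, 38]
6 → replaces 38 → [1, 6]
23 → extends → [1, 6, 23]
7 → replaces 23 → [1, 6, 7]
37 → extends → [1, 6, 7, 37]
23 → replaces 37 → [1, 6, 7, 23]
38 → extends → [1, 6, 7, 23, 38]
37 → replaces 38 → [1, 6, 7, 23, 37]
36 → replaces 37 → [1, 6, 7, 23, 36]
20 → replaces 23 → [1, 6, 7, 20, 36]
14 → replaces 20 → [1, 6, 7, 14, 36]
32 → replaces 36 → [1, 6, 7, 14, 32]
Five tails, so the longest strictly increasing subsequence has length 5 (e.g. 1, 6, 23, 37, 38).

5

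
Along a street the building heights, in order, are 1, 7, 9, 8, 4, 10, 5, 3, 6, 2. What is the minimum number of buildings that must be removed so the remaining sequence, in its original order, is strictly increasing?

6

Fewest deletions = n − (longest strictly increasing subsequence).
Patience tails:
1 → extends → [1]
7 → extends → [1, 7]
9 → extends → [1, 7, 9]
8 → replaces 9 → [1, 7, 8]
4 → replaces 7 → [1, 4, 8]
10 → extends → [1, 4, 8, 10]
5 → replaces 8 → [1, 4, 5, 10]
3 → replaces 4 → [1, 3, 5, 10]
6 → replaces 10 → [1, 3, 5, 6]
2 → replaces 3 → [1, 2, 5, 6]
Longest strictly increasing subsequence has length 4, so deletions = 10 − 4 = 6.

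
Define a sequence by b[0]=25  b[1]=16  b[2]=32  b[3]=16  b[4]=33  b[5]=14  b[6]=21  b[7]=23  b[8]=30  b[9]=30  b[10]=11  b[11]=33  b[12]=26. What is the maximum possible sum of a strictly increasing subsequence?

123

Let S[i] be the best sum of a strictly increasing subsequence ending at i:
i:       0   1   2   3   4   5   6   7   8   9  10  11  12
b[i]:   25  16  32  16  33  14  21  23  30  30  11  33  26
S:      25  16  57  16  90  14  37  60  90  90  11 123  86
Maximum is 123 (e.g. 16 + 21 + 23 + 30 + 33).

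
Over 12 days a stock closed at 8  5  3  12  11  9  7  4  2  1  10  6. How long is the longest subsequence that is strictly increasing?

3

Track the smallest tail for each achievable length (strict):
8 → extends → [8]
5 → replaces 8 → [5]
3 → replaces 5 → [3]
12 → extends → [3, 12]
11 → replaces 12 → [3, 11]
9 → replaces 11 → [3, 9]
7 → replaces 9 → [3, 7]
4 → replaces 7 → [3, 4]
2 → replaces 3 → [2, 4]
1 → replaces 2 → [1, 4]
10 → extends → [1, 4, 10]
6 → replaces 10 → [1, 4, 6]
Three tails, so the longest strictly increasing subsequence has length 3 (e.g. 8, 9, 10).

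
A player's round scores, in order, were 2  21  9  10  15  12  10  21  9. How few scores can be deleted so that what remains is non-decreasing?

4

Fewest deletions = n − (longest non-decreasing subsequence).
Patience tails:
2 → extends → [2]
21 → extends → [2, 21]
9 → replaces 21 → [2, 9]
10 → extends → [2, 9, 10]
15 → extends → [2, 9, 10, 15]
12 → replaces 15 → [2, 9, 10, 12]
10 → replaces 12 → [2, 9, 10, 10]
21 → extends → [2, 9, 10, 10, 21]
9 → replaces 10 → [2, 9, 9, 10, 21]
Longest non-decreasing subsequence has length 5, so deletions = 9 − 5 = 4.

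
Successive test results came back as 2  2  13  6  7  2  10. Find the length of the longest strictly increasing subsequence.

4

Track the smallest tail for each achievable length (strict):
2 → extends → [2]
2 → already a tail → [2]
13 → extends → [2, 13]
6 → replaces 13 → [2, 6]
7 → extends → [2, 6, 7]
2 → already a tail → [2, 6, 7]
10 → extends → [2, 6, 7, 10]
Four tails, so the longest strictly increasing subsequence has length 4 (e.g. 2, 6, 7, 10).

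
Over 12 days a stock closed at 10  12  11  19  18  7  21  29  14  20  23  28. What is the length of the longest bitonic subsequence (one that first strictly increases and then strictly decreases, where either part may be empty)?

6

inc[i] = longest strictly increasing subsequence ending at i; dec[i] = longest strictly decreasing subsequence starting at i:
i:      1  2  3  4  5  6  7  8  9 10 11 12
a[i]:  10 12 11 19 18  7 21 29 14 20 23 28
inc:    1  2  2  3  3  1  4  5  3  4  5  6
dec:    2  3  2  3  2  1  2  2  1  1  1  1
Best peak at i=8 (value 29): inc=5, dec=2, length 5+2−1 = 6.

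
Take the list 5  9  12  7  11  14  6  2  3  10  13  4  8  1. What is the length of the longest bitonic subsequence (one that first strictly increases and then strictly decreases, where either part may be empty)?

inc[i] = longest strictly increasing subsequence ending at i; dec[i] = longest strictly decreasing subsequence starting at i:
i:      1  2  3  4  5  6  7  8  9 10 11 12 13 14
a[i]:   5  9 12  7 11 14  6  2  3 10 13  4  8  1
inc:    1  2  3  2  3  4  2  1  2  3  4  3  4  1
dec:    3  5  5  4  4  4  3  2  2  3  3  2  2  1
Best peak at i=3 (value 12): inc=3, dec=5, length 3+5−1 = 7.

7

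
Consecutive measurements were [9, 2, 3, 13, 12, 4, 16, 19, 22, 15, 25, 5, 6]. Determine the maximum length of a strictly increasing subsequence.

7

Let dp[i] be the length of the longest such subsequence ending at index i:
i:      1  2  3  4  5  6  7  8  9 10 11 12 13
a[i]:   9  2  3 13 12  4 16 19 22 15 25  5  6
dp:     1  1  2  3  3  3  4  5  6  4  7  4  5
Maximum dp value is 7.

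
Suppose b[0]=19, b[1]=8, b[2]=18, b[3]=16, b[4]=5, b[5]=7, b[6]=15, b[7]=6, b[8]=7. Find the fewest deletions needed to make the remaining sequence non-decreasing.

Fewest deletions = n − (longest non-decreasing subsequence).
Patience tails:
19 → extends → [19]
8 → replaces 19 → [8]
18 → extends → [8, 18]
16 → replaces 18 → [8, 16]
5 → replaces 8 → [5, 16]
7 → replaces 16 → [5, 7]
15 → extends → [5, 7, 15]
6 → replaces 7 → [5, 6, 15]
7 → replaces 15 → [5, 6, 7]
Longest non-decreasing subsequence has length 3, so deletions = 9 − 3 = 6.

6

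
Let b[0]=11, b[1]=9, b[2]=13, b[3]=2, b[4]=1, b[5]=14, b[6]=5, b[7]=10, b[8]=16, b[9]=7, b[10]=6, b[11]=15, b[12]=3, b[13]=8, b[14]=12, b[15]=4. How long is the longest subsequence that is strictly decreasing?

5

Let dp[i] be the longest strictly decreasing subsequence ending at i:
i:      0  1  2  3  4  5  6  7  8  9 10 11 12 13 14 15
b[i]:  11  9 13  2  1 14  5 10 16  7  6 15  3  8 12  4
dp:     1  2  1  3  4  1  3  2  1  3  4  2  5  3  3  5
Maximum is 5.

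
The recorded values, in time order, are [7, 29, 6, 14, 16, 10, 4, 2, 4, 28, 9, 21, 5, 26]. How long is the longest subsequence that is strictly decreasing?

5

Negate each value so 'decreasing' becomes 'increasing', then run patience tails on the negated sequence:
-7 → extends → [-7]
-29 → replaces -7 → [-29]
-6 → extends → [-29, -6]
-14 → replaces -6 → [-29, -14]
-16 → replaces -14 → [-29, -16]
-10 → extends → [-29, -16, -10]
-4 → extends → [-29, -16, -10, -4]
-2 → extends → [-29, -16, -10, -4, -2]
-4 → already a tail → [-29, -16, -10, -4, -2]
-28 → replaces -16 → [-29, -28, -10, -4, -2]
-9 → replaces -4 → [-29, -28, -10, -9, -2]
-21 → replaces -10 → [-29, -28, -21, -9, -2]
-5 → replaces -2 → [-29, -28, -21, -9, -5]
-26 → replaces -21 → [-29, -28, -26, -9, -5]
Five tails, so the longest strictly decreasing subsequence of the original has length 5.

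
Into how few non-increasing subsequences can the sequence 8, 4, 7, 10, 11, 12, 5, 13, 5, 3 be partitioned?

The minimum number of non-increasing subsequences covering a sequence equals the length of its longest strictly increasing subsequence.
LIS length is 6 (e.g. 4, 7, 10, 11, 12, 13), so 6 piles are needed.

6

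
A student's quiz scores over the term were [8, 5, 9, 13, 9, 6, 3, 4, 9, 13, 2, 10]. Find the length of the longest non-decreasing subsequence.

Let dp[i] be the length of the longest such subsequence ending at index i:
i:      1  2  3  4  5  6  7  8  9 10 11 12
a[i]:   8  5  9 13  9  6  3  4  9 13  2 10
dp:     1  1  2  3  3  2  1  2  4  5  1  5
Maximum dp value is 5.

5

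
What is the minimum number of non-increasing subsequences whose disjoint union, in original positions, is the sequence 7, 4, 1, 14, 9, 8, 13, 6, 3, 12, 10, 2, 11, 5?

4

The minimum number of non-increasing subsequences covering a sequence equals the length of its longest strictly increasing subsequence.
LIS length is 4 (e.g. 7, 9, 10, 11), so 4 piles are needed.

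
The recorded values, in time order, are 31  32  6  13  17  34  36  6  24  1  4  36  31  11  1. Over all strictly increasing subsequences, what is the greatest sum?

Let S[i] be the best sum of a strictly increasing subsequence ending at i:
i:       1   2   3   4   5   6   7   8   9  10  11  12  13  14  15
a[i]:   31  32   6  13  17  34  36   6  24   1   4  36  31  11   1
S:      31  63   6  19  36  97 133   6  60   1   5 133  91  17   1
Maximum is 133 (e.g. 31 + 32 + 34 + 36).

133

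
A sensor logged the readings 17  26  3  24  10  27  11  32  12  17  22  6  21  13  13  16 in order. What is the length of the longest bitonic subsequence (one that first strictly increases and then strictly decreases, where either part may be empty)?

8

inc[i] = longest strictly increasing subsequence ending at i; dec[i] = longest strictly decreasing subsequence starting at i:
i:      1  2  3  4  5  6  7  8  9 10 11 12 13 14 15 16
a[i]:  17 26  3 24 10 27 11 32 12 17 22  6 21 13 13 16
inc:    1  2  1  2  2  3  3  4  4  5  6  2  6  5  5  6
dec:    3  5  1  4  2  4  2  4  2  2  3  1  2  1  1  1
Best peak at i=11 (value 22): inc=6, dec=3, length 6+3−1 = 8.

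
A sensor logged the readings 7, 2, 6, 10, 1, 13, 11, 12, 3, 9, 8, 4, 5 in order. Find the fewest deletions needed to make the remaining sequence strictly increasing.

8

Fewest deletions = n − (longest strictly increasing subsequence).
i:      1  2  3  4  5  6  7  8  9 10 11 12 13
a[i]:   7  2  6 10  1 13 11 12  3  9  8  4  5
dp:     1  1  2  3  1  4  4  5  2  3  3  3  4
max dp = 5, so deletions = 13 − 5 = 8.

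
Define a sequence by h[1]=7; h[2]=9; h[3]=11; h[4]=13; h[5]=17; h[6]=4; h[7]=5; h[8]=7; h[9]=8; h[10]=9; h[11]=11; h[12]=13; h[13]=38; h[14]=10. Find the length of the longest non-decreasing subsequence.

Let dp[i] be the length of the longest such subsequence ending at index i:
i:      1  2  3  4  5  6  7  8  9 10 11 12 13 14
h[i]:   7  9 11 13 17  4  5  7  8  9 11 13 38 10
dp:     1  2  3  4  5  1  2  3  4  5  6  7  8  6
Maximum dp value is 8.

8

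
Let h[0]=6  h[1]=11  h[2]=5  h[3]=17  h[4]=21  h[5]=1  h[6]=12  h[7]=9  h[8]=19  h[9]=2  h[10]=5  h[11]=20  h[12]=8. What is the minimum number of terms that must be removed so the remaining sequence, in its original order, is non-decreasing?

8

Fewest deletions = n − (longest non-decreasing subsequence).
Patience tails:
6 → extends → [6]
11 → extends → [6, 11]
5 → replaces 6 → [5, 11]
17 → extends → [5, 11, 17]
21 → extends → [5, 11, 17, 21]
1 → replaces 5 → [1, 11, 17, 21]
12 → replaces 17 → [1, 11, 12, 21]
9 → replaces 11 → [1, 9, 12, 21]
19 → replaces 21 → [1, 9, 12, 19]
2 → replaces 9 → [1, 2, 12, 19]
5 → replaces 12 → [1, 2, 5, 19]
20 → extends → [1, 2, 5, 19, 20]
8 → replaces 19 → [1, 2, 5, 8, 20]
Longest non-decreasing subsequence has length 5, so deletions = 13 − 5 = 8.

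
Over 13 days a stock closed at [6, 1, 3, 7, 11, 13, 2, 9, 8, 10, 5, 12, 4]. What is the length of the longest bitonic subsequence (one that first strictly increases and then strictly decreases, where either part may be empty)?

inc[i] = longest strictly increasing subsequence ending at i; dec[i] = longest strictly decreasing subsequence starting at i:
i:      1  2  3  4  5  6  7  8  9 10 11 12 13
a[i]:   6  1  3  7 11 13  2  9  8 10  5 12  4
inc:    1  1  2  3  4  5  2  4  4  5  3  6  3
dec:    3  1  2  3  5  5  1  4  3  3  2  2  1
Best peak at i=6 (value 13): inc=5, dec=5, length 5+5−1 = 9.

9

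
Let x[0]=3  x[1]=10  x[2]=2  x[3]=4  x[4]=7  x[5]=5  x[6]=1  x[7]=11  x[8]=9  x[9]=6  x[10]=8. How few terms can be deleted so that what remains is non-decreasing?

6

Fewest deletions = n − (longest non-decreasing subsequence).
i:      0  1  2  3  4  5  6  7  8  9 10
x[i]:   3 10  2  4  7  5  1 11  9  6  8
dp:     1  2  1  2  3  3  1  4  4  4  5
max dp = 5, so deletions = 11 − 5 = 6.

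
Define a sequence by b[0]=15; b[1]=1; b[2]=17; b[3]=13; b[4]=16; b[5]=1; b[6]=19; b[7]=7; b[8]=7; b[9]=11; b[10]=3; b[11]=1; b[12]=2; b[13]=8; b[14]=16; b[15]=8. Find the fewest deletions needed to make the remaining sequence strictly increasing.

Fewest deletions = n − (longest strictly increasing subsequence).
i:      0  1  2  3  4  5  6  7  8  9 10 11 12 13 14 15
b[i]:  15  1 17 13 16  1 19  7  7 11  3  1  2  8 16  8
dp:     1  1  2  2  3  1  4  2  2  3  2  1  2  3  4  3
max dp = 4, so deletions = 16 − 4 = 12.

12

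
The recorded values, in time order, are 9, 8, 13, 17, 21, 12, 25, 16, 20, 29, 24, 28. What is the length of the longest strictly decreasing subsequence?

2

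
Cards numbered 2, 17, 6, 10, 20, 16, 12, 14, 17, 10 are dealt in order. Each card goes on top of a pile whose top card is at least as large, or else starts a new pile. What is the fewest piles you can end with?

6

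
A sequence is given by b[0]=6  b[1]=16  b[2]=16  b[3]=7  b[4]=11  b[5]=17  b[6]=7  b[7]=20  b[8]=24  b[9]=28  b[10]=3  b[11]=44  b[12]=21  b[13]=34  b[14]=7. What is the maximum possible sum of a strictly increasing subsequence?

Let S[i] be the best sum of a strictly increasing subsequence ending at i:
i:       0   1   2   3   4   5   6   7   8   9  10  11  12  13  14
b[i]:    6  16  16   7  11  17   7  20  24  28   3  44  21  34   7
S:       6  22  22  13  24  41  13  61  85 113   3 157  82 147  13
Maximum is 157 (e.g. 6 + 7 + 11 + 17 + 20 + 24 + 28 + 44).

157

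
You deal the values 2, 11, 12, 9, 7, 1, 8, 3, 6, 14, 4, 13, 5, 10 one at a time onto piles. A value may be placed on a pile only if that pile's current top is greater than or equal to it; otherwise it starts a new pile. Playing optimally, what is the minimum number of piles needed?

5

Place each on the leftmost legal pile:
2 → new pile 1 (tops now [2])
11 → new pile 2 (tops now [2, 11])
12 → new pile 3 (tops now [2, 11, 12])
9 → pile 2 (tops now [2, 9, 12])
7 → pile 2 (tops now [2, 7, 12])
1 → pile 1 (tops now [1, 7, 12])
8 → pile 3 (tops now [1, 7, 8])
3 → pile 2 (tops now [1, 3, 8])
6 → pile 3 (tops now [1, 3, 6])
14 → new pile 4 (tops now [1, 3, 6, 14])
4 → pile 3 (tops now [1, 3, 4, 14])
13 → pile 4 (tops now [1, 3, 4, 13])
5 → pile 4 (tops now [1, 3, 4, 5])
10 → new pile 5 (tops now [1, 3, 4, 5, 10])
Five piles.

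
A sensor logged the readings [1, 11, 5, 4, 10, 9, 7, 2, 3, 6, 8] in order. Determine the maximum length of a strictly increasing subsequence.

5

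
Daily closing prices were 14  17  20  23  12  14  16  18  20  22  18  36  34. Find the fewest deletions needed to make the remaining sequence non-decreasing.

Fewest deletions = n − (longest non-decreasing subsequence).
Patience tails:
14 → extends → [14]
17 → extends → [14, 17]
20 → extends → [14, 17, 20]
23 → extends → [14, 17, 20, 23]
12 → replaces 14 → [12, 17, 20, 23]
14 → replaces 17 → [12, 14, 20, 23]
16 → replaces 20 → [12, 14, 16, 23]
18 → replaces 23 → [12, 14, 16, 18]
20 → extends → [12, 14, 16, 18, 20]
22 → extends → [12, 14, 16, 18, 20, 22]
18 → replaces 20 → [12, 14, 16, 18, 18, 22]
36 → extends → [12, 14, 16, 18, 18, 22, 36]
34 → replaces 36 → [12, 14, 16, 18, 18, 22, 34]
Longest non-decreasing subsequence has length 7, so deletions = 13 − 7 = 6.

6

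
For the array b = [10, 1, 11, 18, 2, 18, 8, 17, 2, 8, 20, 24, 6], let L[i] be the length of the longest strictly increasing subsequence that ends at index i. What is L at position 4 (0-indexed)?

2

dp[i] = 1 + max{dp[j] : j<i, b[j]<b[i]} (or 1 if no such j):
i:      0  1  2  3  4  5  6  7  8  9 10 11 12
b[i]:  10  1 11 18  2 18  8 17  2  8 20 24  6
dp:     1  1  2  3  2  3  3  4  2  3  5  6  3
At index 4 the value is 2.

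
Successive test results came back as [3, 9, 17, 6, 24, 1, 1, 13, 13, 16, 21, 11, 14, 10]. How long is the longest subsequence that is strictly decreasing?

Negate each value so 'decreasing' becomes 'increasing', then run patience tails on the negated sequence:
-3 → extends → [-3]
-9 → replaces -3 → [-9]
-17 → replaces -9 → [-17]
-6 → extends → [-17, -6]
-24 → replaces -17 → [-24, -6]
-1 → extends → [-24, -6, -1]
-1 → already a tail → [-24, -6, -1]
-13 → replaces -6 → [-24, -13, -1]
-13 → already a tail → [-24, -13, -1]
-16 → replaces -13 → [-24, -16, -1]
-21 → replaces -16 → [-24, -21, -1]
-11 → replaces -1 → [-24, -21, -11]
-14 → replaces -11 → [-24, -21, -14]
-10 → extends → [-24, -21, -14, -10]
Four tails, so the longest strictly decreasing subsequence of the original has length 4.

4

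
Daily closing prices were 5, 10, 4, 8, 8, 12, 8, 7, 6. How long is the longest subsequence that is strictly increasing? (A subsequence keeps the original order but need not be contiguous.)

Let dp[i] be the length of the longest such subsequence ending at index i:
i:      1  2  3  4  5  6  7  8  9
a[i]:   5 10  4  8  8 12  8  7  6
dp:     1  2  1  2  2  3  2  2  2
Maximum dp value is 3.

3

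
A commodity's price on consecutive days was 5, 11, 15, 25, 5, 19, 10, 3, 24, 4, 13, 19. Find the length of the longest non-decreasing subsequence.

5

Track the smallest tail for each achievable length (allowing ties):
5 → extends → [5]
11 → extends → [5, 11]
15 → extends → [5, 11, 15]
25 → extends → [5, 11, 15, 25]
5 → replaces 11 → [5, 5, 15, 25]
19 → replaces 25 → [5, 5, 15, 19]
10 → replaces 15 → [5, 5, 10, 19]
3 → replaces 5 → [3, 5, 10, 19]
24 → extends → [3, 5, 10, 19, 24]
4 → replaces 5 → [3, 4, 10, 19, 24]
13 → replaces 19 → [3, 4, 10, 13, 24]
19 → replaces 24 → [3, 4, 10, 13, 19]
Five tails, so the longest non-decreasing subsequence has length 5 (e.g. 5, 11, 15, 19, 24).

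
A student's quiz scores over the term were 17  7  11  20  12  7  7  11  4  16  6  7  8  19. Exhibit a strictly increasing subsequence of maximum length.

7, 11, 12, 16, 19

Patience tails give the LIS length; then backtrack through the dp parents:
17 → extends → [17]
7 → replaces 17 → [7]
11 → extends → [7, 11]
20 → extends → [7, 11, 20]
12 → replaces 20 → [7, 11, 12]
7 → already a tail → [7, 11, 12]
7 → already a tail → [7, 11, 12]
11 → already a tail → [7, 11, 12]
4 → replaces 7 → [4, 11, 12]
16 → extends → [4, 11, 12, 16]
6 → replaces 11 → [4, 6, 12, 16]
7 → replaces 12 → [4, 6, 7, 16]
8 → replaces 16 → [4, 6, 7, 8]
19 → extends → [4, 6, 7, 8, 19]
Length 5; one witness is 7, 11, 12, 16, 19.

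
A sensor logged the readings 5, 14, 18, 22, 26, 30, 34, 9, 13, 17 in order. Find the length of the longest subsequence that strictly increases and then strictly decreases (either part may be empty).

8

inc[i] = longest strictly increasing subsequence ending at i; dec[i] = longest strictly decreasing subsequence starting at i:
i:      1  2  3  4  5  6  7  8  9 10
a[i]:   5 14 18 22 26 30 34  9 13 17
inc:    1  2  3  4  5  6  7  2  3  4
dec:    1  2  2  2  2  2  2  1  1  1
Best peak at i=7 (value 34): inc=7, dec=2, length 7+2−1 = 8.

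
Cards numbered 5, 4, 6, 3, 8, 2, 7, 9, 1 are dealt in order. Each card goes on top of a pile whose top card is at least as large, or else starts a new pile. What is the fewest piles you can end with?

4

The minimum number of non-increasing subsequences covering a sequence equals the length of its longest strictly increasing subsequence.
LIS length is 4 (e.g. 5, 6, 8, 9), so 4 piles are needed.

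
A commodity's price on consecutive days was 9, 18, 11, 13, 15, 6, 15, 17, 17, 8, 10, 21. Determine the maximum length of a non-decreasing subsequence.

8

Track the smallest tail for each achievable length (allowing ties):
9 → extends → [9]
18 → extends → [9, 18]
11 → replaces 18 → [9, 11]
13 → extends → [9, 11, 13]
15 → extends → [9, 11, 13, 15]
6 → replaces 9 → [6, 11, 13, 15]
15 → extends → [6, 11, 13, 15, 15]
17 → extends → [6, 11, 13, 15, 15, 17]
17 → extends → [6, 11, 13, 15, 15, 17, 17]
8 → replaces 11 → [6, 8, 13, 15, 15, 17, 17]
10 → replaces 13 → [6, 8, 10, 15, 15, 17, 17]
21 → extends → [6, 8, 10, 15, 15, 17, 17, 21]
Eight tails, so the longest non-decreasing subsequence has length 8 (e.g. 9, 11, 13, 15, 15, 17, 17, 21).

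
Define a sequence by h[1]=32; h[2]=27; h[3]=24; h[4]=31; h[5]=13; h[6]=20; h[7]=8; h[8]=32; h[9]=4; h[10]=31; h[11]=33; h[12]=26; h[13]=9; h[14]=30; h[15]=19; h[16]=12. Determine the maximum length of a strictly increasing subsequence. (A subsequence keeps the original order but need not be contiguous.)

4

Track the smallest tail for each achievable length (strict):
32 → extends → [32]
27 → replaces 32 → [27]
24 → replaces 27 → [24]
31 → extends → [24, 31]
13 → replaces 24 → [13, 31]
20 → replaces 31 → [13, 20]
8 → replaces 13 → [8, 20]
32 → extends → [8, 20, 32]
4 → replaces 8 → [4, 20, 32]
31 → replaces 32 → [4, 20, 31]
33 → extends → [4, 20, 31, 33]
26 → replaces 31 → [4, 20, 26, 33]
9 → replaces 20 → [4, 9, 26, 33]
30 → replaces 33 → [4, 9, 26, 30]
19 → replaces 26 → [4, 9, 19, 30]
12 → replaces 19 → [4, 9, 12, 30]
Four tails, so the longest strictly increasing subsequence has length 4 (e.g. 27, 31, 32, 33).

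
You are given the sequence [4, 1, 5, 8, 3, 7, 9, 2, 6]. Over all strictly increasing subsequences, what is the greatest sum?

26

Let S[i] be the best sum of a strictly increasing subsequence ending at i:
i:      1  2  3  4  5  6  7  8  9
a[i]:   4  1  5  8  3  7  9  2  6
S:      4  1  9 17  4 16 26  3 15
Maximum is 26 (e.g. 4 + 5 + 8 + 9).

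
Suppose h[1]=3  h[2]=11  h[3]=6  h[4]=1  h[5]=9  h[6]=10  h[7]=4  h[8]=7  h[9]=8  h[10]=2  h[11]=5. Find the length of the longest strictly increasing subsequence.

4

Let dp[i] be the length of the longest such subsequence ending at index i:
i:      1  2  3  4  5  6  7  8  9 10 11
h[i]:   3 11  6  1  9 10  4  7  8  2  5
dp:     1  2  2  1  3  4  2  3  4  2  3
Maximum dp value is 4.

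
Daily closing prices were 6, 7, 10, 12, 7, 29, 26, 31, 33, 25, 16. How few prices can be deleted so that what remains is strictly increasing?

4

Fewest deletions = n − (longest strictly increasing subsequence).
i:      1  2  3  4  5  6  7  8  9 10 11
a[i]:   6  7 10 12  7 29 26 31 33 25 16
dp:     1  2  3  4  2  5  5  6  7  5  5
max dp = 7, so deletions = 11 − 7 = 4.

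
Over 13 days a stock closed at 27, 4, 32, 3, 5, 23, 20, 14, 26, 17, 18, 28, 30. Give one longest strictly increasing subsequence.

Patience tails give the LIS length; then backtrack through the dp parents:
27 → extends → [27]
4 → replaces 27 → [4]
32 → extends → [4, 32]
3 → replaces 4 → [3, 32]
5 → replaces 32 → [3, 5]
23 → extends → [3, 5, 23]
20 → replaces 23 → [3, 5, 20]
14 → replaces 20 → [3, 5, 14]
26 → extends → [3, 5, 14, 26]
17 → replaces 26 → [3, 5, 14, 17]
18 → extends → [3, 5, 14, 17, 18]
28 → extends → [3, 5, 14, 17, 18, 28]
30 → extends → [3, 5, 14, 17, 18, 28, 30]
Length 7; one witness is 4, 5, 14, 17, 18, 28, 30.

4, 5, 14, 17, 18, 28, 30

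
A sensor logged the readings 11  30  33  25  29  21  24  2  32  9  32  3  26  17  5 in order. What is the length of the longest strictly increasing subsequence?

Let dp[i] be the length of the longest such subsequence ending at index i:
i:      1  2  3  4  5  6  7  8  9 10 11 12 13 14 15
a[i]:  11 30 33 25 29 21 24  2 32  9 32  3 26 17  5
dp:     1  2  3  2  3  2  3  1  4  2  4  2  4  3  3
Maximum dp value is 4.

4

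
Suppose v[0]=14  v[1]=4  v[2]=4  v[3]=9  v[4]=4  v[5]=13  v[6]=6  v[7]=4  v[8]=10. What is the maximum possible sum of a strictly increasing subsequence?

Let S[i] be the best sum of a strictly increasing subsequence ending at i:
i:      0  1  2  3  4  5  6  7  8
v[i]:  14  4  4  9  4 13  6  4 10
S:     14  4  4 13  4 26 10  4 23
Maximum is 26 (e.g. 4 + 9 + 13).

26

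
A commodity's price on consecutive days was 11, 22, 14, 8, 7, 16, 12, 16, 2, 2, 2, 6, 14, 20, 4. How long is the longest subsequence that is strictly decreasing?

6

Let dp[i] be the longest strictly decreasing subsequence ending at i:
i:      1  2  3  4  5  6  7  8  9 10 11 12 13 14 15
a[i]:  11 22 14  8  7 16 12 16  2  2  2  6 14 20  4
dp:     1  1  2  3  4  2  3  2  5  5  5  5  3  2  6
Maximum is 6.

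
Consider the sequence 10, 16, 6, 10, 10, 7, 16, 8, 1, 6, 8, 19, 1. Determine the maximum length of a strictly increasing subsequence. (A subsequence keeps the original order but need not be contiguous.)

Track the smallest tail for each achievable length (strict):
10 → extends → [10]
16 → extends → [10, 16]
6 → replaces 10 → [6, 16]
10 → replaces 16 → [6, 10]
10 → already a tail → [6, 10]
7 → replaces 10 → [6, 7]
16 → extends → [6, 7, 16]
8 → replaces 16 → [6, 7, 8]
1 → replaces 6 → [1, 7, 8]
6 → replaces 7 → [1, 6, 8]
8 → already a tail → [1, 6, 8]
19 → extends → [1, 6, 8, 19]
1 → already a tail → [1, 6, 8, 19]
Four tails, so the longest strictly increasing subsequence has length 4 (e.g. 6, 10, 16, 19).

4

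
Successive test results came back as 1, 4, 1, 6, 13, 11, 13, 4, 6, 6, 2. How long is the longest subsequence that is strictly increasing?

5

Let dp[i] be the length of the longest such subsequence ending at index i:
i:      1  2  3  4  5  6  7  8  9 10 11
a[i]:   1  4  1  6 13 11 13  4  6  6  2
dp:     1  2  1  3  4  4  5  2  3  3  2
Maximum dp value is 5.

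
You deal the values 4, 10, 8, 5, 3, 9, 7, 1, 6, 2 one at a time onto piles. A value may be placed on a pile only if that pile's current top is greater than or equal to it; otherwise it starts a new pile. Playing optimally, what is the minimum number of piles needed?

Place each on the leftmost legal pile:
4 → new pile 1 (tops now [4])
10 → new pile 2 (tops now [4, 10])
8 → pile 2 (tops now [4, 8])
5 → pile 2 (tops now [4, 5])
3 → pile 1 (tops now [3, 5])
9 → new pile 3 (tops now [3, 5, 9])
7 → pile 3 (tops now [3, 5, 7])
1 → pile 1 (tops now [1, 5, 7])
6 → pile 3 (tops now [1, 5, 6])
2 → pile 2 (tops now [1, 2, 6])
Three piles.

3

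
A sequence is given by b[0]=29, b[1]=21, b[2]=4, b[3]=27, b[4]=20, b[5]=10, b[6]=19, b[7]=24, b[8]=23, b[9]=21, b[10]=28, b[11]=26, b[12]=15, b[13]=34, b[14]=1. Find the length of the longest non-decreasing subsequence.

6

Let dp[i] be the length of the longest such subsequence ending at index i:
i:      0  1  2  3  4  5  6  7  8  9 10 11 12 13 14
b[i]:  29 21  4 27 20 10 19 24 23 21 28 26 15 34  1
dp:     1  1  1  2  2  2  3  4  4  4  5  5  3  6  1
Maximum dp value is 6.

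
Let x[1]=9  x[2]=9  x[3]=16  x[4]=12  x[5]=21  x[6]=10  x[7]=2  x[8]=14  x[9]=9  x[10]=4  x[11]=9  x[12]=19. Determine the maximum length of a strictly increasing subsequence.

Track the smallest tail for each achievable length (strict):
9 → extends → [9]
9 → already a tail → [9]
16 → extends → [9, 16]
12 → replaces 16 → [9, 12]
21 → extends → [9, 12, 21]
10 → replaces 12 → [9, 10, 21]
2 → replaces 9 → [2, 10, 21]
14 → replaces 21 → [2, 10, 14]
9 → replaces 10 → [2, 9, 14]
4 → replaces 9 → [2, 4, 14]
9 → replaces 14 → [2, 4, 9]
19 → extends → [2, 4, 9, 19]
Four tails, so the longest strictly increasing subsequence has length 4 (e.g. 9, 12, 14, 19).

4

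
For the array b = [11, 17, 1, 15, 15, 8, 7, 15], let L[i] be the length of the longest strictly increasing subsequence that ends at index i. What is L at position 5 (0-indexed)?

2

dp[i] = 1 + max{dp[j] : j<i, b[j]<b[i]} (or 1 if no such j):
i:      0  1  2  3  4  5  6  7
b[i]:  11 17  1 15 15  8  7 15
dp:     1  2  1  2  2  2  2  3
At index 5 the value is 2.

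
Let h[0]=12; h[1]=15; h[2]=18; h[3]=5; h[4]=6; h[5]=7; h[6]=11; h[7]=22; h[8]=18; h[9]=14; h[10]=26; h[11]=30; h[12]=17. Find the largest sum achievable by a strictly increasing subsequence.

123

Let S[i] be the best sum of a strictly increasing subsequence ending at i:
i:       0   1   2   3   4   5   6   7   8   9  10  11  12
h[i]:   12  15  18   5   6   7  11  22  18  14  26  30  17
S:      12  27  45   5  11  18  29  67  47  43  93 123  60
Maximum is 123 (e.g. 12 + 15 + 18 + 22 + 26 + 30).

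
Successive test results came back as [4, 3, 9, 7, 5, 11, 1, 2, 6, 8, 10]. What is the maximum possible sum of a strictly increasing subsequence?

33

Let S[i] be the best sum of a strictly increasing subsequence ending at i:
i:      1  2  3  4  5  6  7  8  9 10 11
a[i]:   4  3  9  7  5 11  1  2  6  8 10
S:      4  3 13 11  9 24  1  3 15 23 33
Maximum is 33 (e.g. 4 + 5 + 6 + 8 + 10).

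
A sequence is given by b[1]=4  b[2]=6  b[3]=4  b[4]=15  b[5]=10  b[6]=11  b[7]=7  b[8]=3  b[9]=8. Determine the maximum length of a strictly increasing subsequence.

4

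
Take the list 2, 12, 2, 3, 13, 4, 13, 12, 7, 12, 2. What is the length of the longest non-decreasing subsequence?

Let dp[i] be the length of the longest such subsequence ending at index i:
i:      1  2  3  4  5  6  7  8  9 10 11
a[i]:   2 12  2  3 13  4 13 12  7 12  2
dp:     1  2  2  3  4  4  5  5  5  6  3
Maximum dp value is 6.

6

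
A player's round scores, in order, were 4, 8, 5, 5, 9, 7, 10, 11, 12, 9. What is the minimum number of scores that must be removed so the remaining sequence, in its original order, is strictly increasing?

Fewest deletions = n − (longest strictly increasing subsequence).
i:      1  2  3  4  5  6  7  8  9 10
a[i]:   4  8  5  5  9  7 10 11 12  9
dp:     1  2  2  2  3  3  4  5  6  4
max dp = 6, so deletions = 10 − 6 = 4.

4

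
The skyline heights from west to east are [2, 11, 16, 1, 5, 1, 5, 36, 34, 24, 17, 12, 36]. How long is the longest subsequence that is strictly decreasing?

5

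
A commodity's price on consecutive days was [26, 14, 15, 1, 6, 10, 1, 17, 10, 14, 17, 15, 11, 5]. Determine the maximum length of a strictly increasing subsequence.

Track the smallest tail for each achievable length (strict):
26 → extends → [26]
14 → replaces 26 → [14]
15 → extends → [14, 15]
1 → replaces 14 → [1, 15]
6 → replaces 15 → [1, 6]
10 → extends → [1, 6, 10]
1 → already a tail → [1, 6, 10]
17 → extends → [1, 6, 10, 17]
10 → already a tail → [1, 6, 10, 17]
14 → replaces 17 → [1, 6, 10, 14]
17 → extends → [1, 6, 10, 14, 17]
15 → replaces 17 → [1, 6, 10, 14, 15]
11 → replaces 14 → [1, 6, 10, 11, 15]
5 → replaces 6 → [1, 5, 10, 11, 15]
Five tails, so the longest strictly increasing subsequence has length 5 (e.g. 1, 6, 10, 14, 17).

5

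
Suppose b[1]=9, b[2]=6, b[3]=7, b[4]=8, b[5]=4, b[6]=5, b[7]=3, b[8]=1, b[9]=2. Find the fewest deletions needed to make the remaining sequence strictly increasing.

6

Fewest deletions = n − (longest strictly increasing subsequence).
i:     1 2 3 4 5 6 7 8 9
b[i]:  9 6 7 8 4 5 3 1 2
dp:    1 1 2 3 1 2 1 1 2
max dp = 3, so deletions = 9 − 3 = 6.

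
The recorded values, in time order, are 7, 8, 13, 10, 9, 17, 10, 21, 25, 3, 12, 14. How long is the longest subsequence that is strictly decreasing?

4

Negate each value so 'decreasing' becomes 'increasing', then run patience tails on the negated sequence:
-7 → extends → [-7]
-8 → replaces -7 → [-8]
-13 → replaces -8 → [-13]
-10 → extends → [-13, -10]
-9 → extends → [-13, -10, -9]
-17 → replaces -13 → [-17, -10, -9]
-10 → already a tail → [-17, -10, -9]
-21 → replaces -17 → [-21, -10, -9]
-25 → replaces -21 → [-25, -10, -9]
-3 → extends → [-25, -10, -9, -3]
-12 → replaces -10 → [-25, -12, -9, -3]
-14 → replaces -12 → [-25, -14, -9, -3]
Four tails, so the longest strictly decreasing subsequence of the original has length 4.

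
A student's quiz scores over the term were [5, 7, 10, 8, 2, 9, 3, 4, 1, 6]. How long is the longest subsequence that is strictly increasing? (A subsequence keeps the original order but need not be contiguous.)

4

Track the smallest tail for each achievable length (strict):
5 → extends → [5]
7 → extends → [5, 7]
10 → extends → [5, 7, 10]
8 → replaces 10 → [5, 7, 8]
2 → replaces 5 → [2, 7, 8]
9 → extends → [2, 7, 8, 9]
3 → replaces 7 → [2, 3, 8, 9]
4 → replaces 8 → [2, 3, 4, 9]
1 → replaces 2 → [1, 3, 4, 9]
6 → replaces 9 → [1, 3, 4, 6]
Four tails, so the longest strictly increasing subsequence has length 4 (e.g. 5, 7, 8, 9).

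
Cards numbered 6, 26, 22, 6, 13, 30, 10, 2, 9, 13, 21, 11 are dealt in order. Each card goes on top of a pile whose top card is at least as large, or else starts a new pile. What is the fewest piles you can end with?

4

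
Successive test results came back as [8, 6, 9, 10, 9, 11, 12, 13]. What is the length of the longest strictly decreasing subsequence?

2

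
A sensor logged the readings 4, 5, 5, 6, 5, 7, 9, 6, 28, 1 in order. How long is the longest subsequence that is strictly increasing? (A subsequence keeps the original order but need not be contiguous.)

6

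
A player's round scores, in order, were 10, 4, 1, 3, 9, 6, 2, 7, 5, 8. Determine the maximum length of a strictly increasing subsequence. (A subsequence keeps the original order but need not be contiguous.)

5

Let dp[i] be the length of the longest such subsequence ending at index i:
i:      1  2  3  4  5  6  7  8  9 10
a[i]:  10  4  1  3  9  6  2  7  5  8
dp:     1  1  1  2  3  3  2  4  3  5
Maximum dp value is 5.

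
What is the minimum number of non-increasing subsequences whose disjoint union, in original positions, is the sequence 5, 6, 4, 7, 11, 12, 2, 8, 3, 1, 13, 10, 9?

6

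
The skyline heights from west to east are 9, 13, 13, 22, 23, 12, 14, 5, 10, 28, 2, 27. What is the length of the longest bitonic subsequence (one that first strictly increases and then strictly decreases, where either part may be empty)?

7

inc[i] = longest strictly increasing subsequence ending at i; dec[i] = longest strictly decreasing subsequence starting at i:
i:      1  2  3  4  5  6  7  8  9 10 11 12
a[i]:   9 13 13 22 23 12 14  5 10 28  2 27
inc:    1  2  2  3  4  2  3  1  2  5  1  5
dec:    3  4  4  4  4  3  3  2  2  2  1  1
Best peak at i=5 (value 23): inc=4, dec=4, length 4+4−1 = 7.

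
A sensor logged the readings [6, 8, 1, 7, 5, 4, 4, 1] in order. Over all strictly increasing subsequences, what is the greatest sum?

Let S[i] be the best sum of a strictly increasing subsequence ending at i:
i:      1  2  3  4  5  6  7  8
a[i]:   6  8  1  7  5  4  4  1
S:      6 14  1 13  6  5  5  1
Maximum is 14 (e.g. 6 + 8).

14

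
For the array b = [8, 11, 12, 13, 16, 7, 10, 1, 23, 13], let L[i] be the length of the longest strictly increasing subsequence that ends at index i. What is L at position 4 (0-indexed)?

5

dp[i] = 1 + max{dp[j] : j<i, b[j]<b[i]} (or 1 if no such j):
i:      0  1  2  3  4  5  6  7  8  9
b[i]:   8 11 12 13 16  7 10  1 23 13
dp:     1  2  3  4  5  1  2  1  6  4
At index 4 the value is 5.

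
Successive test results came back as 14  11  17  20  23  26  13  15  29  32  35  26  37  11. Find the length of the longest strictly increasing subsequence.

9

Track the smallest tail for each achievable length (strict):
14 → extends → [14]
11 → replaces 14 → [11]
17 → extends → [11, 17]
20 → extends → [11, 17, 20]
23 → extends → [11, 17, 20, 23]
26 → extends → [11, 17, 20, 23, 26]
13 → replaces 17 → [11, 13, 20, 23, 26]
15 → replaces 20 → [11, 13, 15, 23, 26]
29 → extends → [11, 13, 15, 23, 26, 29]
32 → extends → [11, 13, 15, 23, 26, 29, 32]
35 → extends → [11, 13, 15, 23, 26, 29, 32, 35]
26 → already a tail → [11, 13, 15, 23, 26, 29, 32, 35]
37 → extends → [11, 13, 15, 23, 26, 29, 32, 35, 37]
11 → already a tail → [11, 13, 15, 23, 26, 29, 32, 35, 37]
Nine tails, so the longest strictly increasing subsequence has length 9 (e.g. 14, 17, 20, 23, 26, 29, 32, 35, 37).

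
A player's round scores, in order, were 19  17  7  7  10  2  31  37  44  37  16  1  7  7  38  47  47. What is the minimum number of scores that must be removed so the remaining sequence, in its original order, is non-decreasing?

8

Fewest deletions = n − (longest non-decreasing subsequence).
Patience tails:
19 → extends → [19]
17 → replaces 19 → [17]
7 → replaces 17 → [7]
7 → extends → [7, 7]
10 → extends → [7, 7, 10]
2 → replaces 7 → [2, 7, 10]
31 → extends → [2, 7, 10, 31]
37 → extends → [2, 7, 10, 31, 37]
44 → extends → [2, 7, 10, 31, 37, 44]
37 → replaces 44 → [2, 7, 10, 31, 37, 37]
16 → replaces 31 → [2, 7, 10, 16, 37, 37]
1 → replaces 2 → [1, 7, 10, 16, 37, 37]
7 → replaces 10 → [1, 7, 7, 16, 37, 37]
7 → replaces 16 → [1, 7, 7, 7, 37, 37]
38 → extends → [1, 7, 7, 7, 37, 37, 38]
47 → extends → [1, 7, 7, 7, 37, 37, 38, 47]
47 → extends → [1, 7, 7, 7, 37, 37, 38, 47, 47]
Longest non-decreasing subsequence has length 9, so deletions = 17 − 9 = 8.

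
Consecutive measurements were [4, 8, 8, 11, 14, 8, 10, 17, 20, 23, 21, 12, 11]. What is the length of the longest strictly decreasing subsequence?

Let dp[i] be the longest strictly decreasing subsequence ending at i:
i:      1  2  3  4  5  6  7  8  9 10 11 12 13
a[i]:   4  8  8 11 14  8 10 17 20 23 21 12 11
dp:     1  1  1  1  1  2  2  1  1  1  2  3  4
Maximum is 4.

4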